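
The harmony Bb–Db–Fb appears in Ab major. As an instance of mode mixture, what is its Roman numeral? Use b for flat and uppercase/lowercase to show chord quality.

The root Bb is the diatonic 2nd degree of Ab major; the borrowing shows in the chord quality. Diatonically Ab major has Bbm (ii) on that degree; Bb–Db–Fb is instead the diminished chord native to Ab minor, so it takes the label ii°.

ii°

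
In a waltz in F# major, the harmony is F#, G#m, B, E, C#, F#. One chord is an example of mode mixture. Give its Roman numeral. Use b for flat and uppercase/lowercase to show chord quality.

bVII

The diatonic triads in F# major are F#, G#m, A#m, B, C#, D#m, E#dim. F#, G#m, B and C# are all diatonic. E (E–G#–B) doesn't fit — on degree 7 F# major would have E#dim (vii°). E is the degree-7 chord of F# minor, so it is the borrowed bVII.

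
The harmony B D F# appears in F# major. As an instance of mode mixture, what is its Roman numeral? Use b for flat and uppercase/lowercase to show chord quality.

iv

B is scale degree 4 in F# major. Diatonically F# major has B (IV) on that degree; B–D–F# is instead the minor chord native to F# minor, so it takes the label iv.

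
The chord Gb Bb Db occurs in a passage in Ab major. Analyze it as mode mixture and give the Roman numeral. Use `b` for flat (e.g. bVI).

Gb is the lowered form of scale degree 7 in Ab major (the diatonic degree 7 is G). Diatonically Ab major has Gdim (vii°) on that degree; Gb–Bb–Db is instead the major chord native to Ab minor, so it takes the label bVII.

bVII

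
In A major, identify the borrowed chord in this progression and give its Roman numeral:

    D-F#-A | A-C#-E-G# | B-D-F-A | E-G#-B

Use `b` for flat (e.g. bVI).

iiø7

The diatonic triads in A major are A, Bm, C#m, D, E, F#m, G#dim. D–F#–A = D, A–C#–E–G# = Amaj7 and E–G#–B = E all belong to that set. B–D–F–A doesn't fit — on degree 2 A major would have Bm (ii). Bm7b5 is the degree-2 chord of A minor, so it is the borrowed iiø7.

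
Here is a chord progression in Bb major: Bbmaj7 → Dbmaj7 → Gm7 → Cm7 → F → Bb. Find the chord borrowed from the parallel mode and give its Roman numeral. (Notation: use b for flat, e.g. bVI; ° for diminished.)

Bb major has the diatonic set Bb, Cm, Dm, Eb, F, Gm, Adim. Of the given chords, Bbmaj7, Gm7, Cm7, F and Bb are diatonic. Dbmaj7 (Db–F–Ab–C) is not: scale degree 3 in Bb major carries Dm (iii). In Bb minor the chord on that degree is Dbmaj7, so here it functions as bIIImaj7, borrowed from the parallel minor.

bIIImaj7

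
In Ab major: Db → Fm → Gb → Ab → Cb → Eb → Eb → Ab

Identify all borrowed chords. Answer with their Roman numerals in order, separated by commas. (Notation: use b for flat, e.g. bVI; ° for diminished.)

The diatonic triads in Ab major are Ab, Bbm, Cm, Db, Eb, Fm, Gdim. Db, Fm, Ab and Eb all belong to that set. Gb (Gb–Bb–Db) is not: scale degree 7 in Ab major carries Gdim (vii°). In Ab minor the chord on that degree is Gb, so here it functions as bVII, borrowed from the parallel minor. Cb (Cb–Eb–Gb) doesn't fit — on degree 3 Ab major would have Cm (iii). Cb is the degree-3 chord of Ab minor, so it is the borrowed bIII.

bVII, bIII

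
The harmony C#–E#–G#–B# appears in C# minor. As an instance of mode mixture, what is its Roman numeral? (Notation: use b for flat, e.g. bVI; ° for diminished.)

C# is scale degree 1 in C# minor. The diatonic chord on degree 1 would be C#m (i), but C#–E#–G#–B# is the major-seventh chord from C# major. As a borrowed chord it is labeled Imaj7.

Imaj7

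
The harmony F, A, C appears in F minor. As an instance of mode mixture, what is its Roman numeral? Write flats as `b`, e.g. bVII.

The root F is the diatonic 1st degree of F minor; the borrowing shows in the chord quality. Diatonically F minor has Fm (i) on that degree; F–A–C is instead the major chord native to F major, so it takes the label I.

I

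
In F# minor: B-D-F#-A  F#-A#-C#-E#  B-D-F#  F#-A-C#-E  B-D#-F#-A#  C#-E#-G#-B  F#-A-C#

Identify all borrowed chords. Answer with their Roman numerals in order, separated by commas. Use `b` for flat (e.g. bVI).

Imaj7, IVmaj7

The diatonic triads in F# minor (with V from harmonic minor) are F#m, G#dim, A, Bm, C#, D, E. Of the given chords, B–D–F#–A = Bm7, B–D–F# = Bm, F#–A–C#–E = F#m7, C#–E#–G#–B = C#7 and F#–A–C# = F#m are diatonic. F#–A#–C#–E# doesn't fit — on degree 1 F# minor would have F#m (i). F#maj7 is the degree-1 chord of F# major, so it is the borrowed Imaj7. B–D#–F#–A# is not: scale degree 4 in F# minor carries Bm (iv). In F# major the chord on that degree is Bmaj7, so here it functions as IVmaj7, borrowed from the parallel major.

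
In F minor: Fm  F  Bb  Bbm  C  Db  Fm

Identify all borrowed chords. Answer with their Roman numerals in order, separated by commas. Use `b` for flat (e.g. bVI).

F minor has the diatonic set Fm, Gdim, Ab, Bbm, C, Db, Eb (with V from harmonic minor). Of the given chords, Fm, Bbm, C and Db are diatonic. F (F–A–C) is not: scale degree 1 in F minor carries Fm (i). In F major the chord on that degree is F, so here it functions as I, borrowed from the parallel major. Bb (Bb–D–F) doesn't fit — on degree 4 F minor would have Bbm (iv). Bb is the degree-4 chord of F major, so it is the borrowed IV.

I, IV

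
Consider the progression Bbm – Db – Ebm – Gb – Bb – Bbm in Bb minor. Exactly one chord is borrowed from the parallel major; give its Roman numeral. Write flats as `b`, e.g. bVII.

I

In Bb minor (with V from harmonic minor) the diatonic chords are Bbm, Cdim, Db, Ebm, F, Gb, Ab. Of the given chords, Bbm, Db, Ebm and Gb are diatonic. But Bb (Bb–D–F) is foreign: the diatonic i on degree 1 is Bbm, whereas Bb comes from Bb major. It is labeled I.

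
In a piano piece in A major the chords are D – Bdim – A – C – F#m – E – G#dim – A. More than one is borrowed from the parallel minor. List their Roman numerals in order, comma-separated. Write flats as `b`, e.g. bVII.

A major has the diatonic set A, Bm, C#m, D, E, F#m, G#dim. D, A, F#m, E and G#dim all belong to that set. Bdim (B–D–F) is not: scale degree 2 in A major carries Bm (ii). In A minor the chord on that degree is Bdim, so here it functions as ii°, borrowed from the parallel minor. C (C–E–G) doesn't fit — on degree 3 A major would have C#m (iii). C is the degree-3 chord of A minor, so it is the borrowed bIII.

ii°, bIII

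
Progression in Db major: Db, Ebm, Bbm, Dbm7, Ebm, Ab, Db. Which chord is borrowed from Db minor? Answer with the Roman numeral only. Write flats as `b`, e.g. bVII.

i7

In Db major the diatonic chords are Db, Ebm, Fm, Gb, Ab, Bbm, Cdim. Db, Ebm, Bbm and Ab all belong to that set. But Dbm7 (Db–Fb–Ab–Cb) is foreign: the diatonic I on degree 1 is Db, whereas Dbm7 comes from Db minor. It is labeled i7.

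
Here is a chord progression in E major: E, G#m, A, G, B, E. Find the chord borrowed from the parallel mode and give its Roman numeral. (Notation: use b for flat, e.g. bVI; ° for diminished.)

The diatonic triads in E major are E, F#m, G#m, A, B, C#m, D#dim. E, G#m, A and B all belong to that set. G (G–B–D) is not: scale degree 3 in E major carries G#m (iii). In E minor the chord on that degree is G, so here it functions as bIII, borrowed from the parallel minor.

bIII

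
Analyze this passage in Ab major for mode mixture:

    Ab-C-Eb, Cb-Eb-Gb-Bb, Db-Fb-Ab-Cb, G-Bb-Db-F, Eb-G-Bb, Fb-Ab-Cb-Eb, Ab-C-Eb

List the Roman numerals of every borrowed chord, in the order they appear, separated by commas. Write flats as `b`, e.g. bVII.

In Ab major the diatonic chords are Ab, Bbm, Cm, Db, Eb, Fm, Gdim. Ab–C–Eb = Ab, G–Bb–Db–F = Gm7b5 and Eb–G–Bb = Eb are all diatonic. But Cb–Eb–Gb–Bb is foreign: the diatonic iii on degree 3 is Cm, whereas Cbmaj7 comes from Ab minor. It is labeled bIIImaj7. Db–Fb–Ab–Cb is not: scale degree 4 in Ab major carries Db (IV). In Ab minor the chord on that degree is Dbm7, so here it functions as iv7, borrowed from the parallel minor. Fb–Ab–Cb–Eb is not: scale degree 6 in Ab major carries Fm (vi). In Ab minor the chord on that degree is Fbmaj7, so here it functions as bVImaj7, borrowed from the parallel minor.

bIIImaj7, iv7, bVImaj7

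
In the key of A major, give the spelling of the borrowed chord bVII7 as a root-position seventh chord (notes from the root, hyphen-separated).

bVII7 is built on the lowered scale degree 7. In A major degree 7 is G#; lowered it becomes G. In A minor the chord on G is G–B–D–F.

G-B-D-F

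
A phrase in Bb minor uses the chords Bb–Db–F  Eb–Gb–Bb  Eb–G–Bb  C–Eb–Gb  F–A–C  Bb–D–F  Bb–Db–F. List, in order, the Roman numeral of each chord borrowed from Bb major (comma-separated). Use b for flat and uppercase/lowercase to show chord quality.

IV, I

Bb minor has the diatonic set Bbm, Cdim, Db, Ebm, F, Gb, Ab (with V from harmonic minor). Bb–Db–F = Bbm, Eb–Gb–Bb = Ebm, C–Eb–Gb = Cdim and F–A–C = F all belong to that set. Eb–G–Bb is not: scale degree 4 in Bb minor carries Ebm (iv). In Bb major the chord on that degree is Eb, so here it functions as IV, borrowed from the parallel major. Bb–D–F doesn't fit — on degree 1 Bb minor would have Bbm (i). Bb is the degree-1 chord of Bb major, so it is the borrowed I.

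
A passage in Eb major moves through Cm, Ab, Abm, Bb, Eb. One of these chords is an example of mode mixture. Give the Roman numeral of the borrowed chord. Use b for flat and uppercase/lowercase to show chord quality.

iv

Eb major has the diatonic set Eb, Fm, Gm, Ab, Bb, Cm, Ddim. Cm, Ab, Bb and Eb are all diatonic. But Abm (Ab–Cb–Eb) is foreign: the diatonic IV on degree 4 is Ab, whereas Abm comes from Eb minor. It is labeled iv.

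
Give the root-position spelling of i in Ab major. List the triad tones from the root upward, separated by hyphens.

i is built on scale degree 1, which is Ab in both Ab major and its parallel. Stacking thirds in Ab minor on Ab gives Ab–Cb–Eb.

Ab-Cb-Eb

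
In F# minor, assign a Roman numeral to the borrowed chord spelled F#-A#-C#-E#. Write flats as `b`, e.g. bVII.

The root F# is the diatonic 1st degree of F# minor; the borrowing shows in the chord quality. Diatonically F# minor has F#m (i) on that degree; F#–A#–C#–E# is instead the major-seventh chord native to F# major, so it takes the label Imaj7.

Imaj7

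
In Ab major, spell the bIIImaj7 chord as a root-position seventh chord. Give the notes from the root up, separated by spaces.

bIIImaj7 is built on the lowered scale degree 3. In Ab major degree 3 is C; lowered it becomes Cb. In Ab minor the chord on Cb is Cb–Eb–Gb–Bb.

Cb Eb Gb Bb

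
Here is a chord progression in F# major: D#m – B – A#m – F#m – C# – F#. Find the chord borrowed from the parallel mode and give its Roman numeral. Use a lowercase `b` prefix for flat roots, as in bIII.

i

F# major has the diatonic set F#, G#m, A#m, B, C#, D#m, E#dim. Of the given chords, D#m, B, A#m, C# and F# are diatonic. F#m (F#–A–C#) doesn't fit — on degree 1 F# major would have F# (I). F#m is the degree-1 chord of F# minor, so it is the borrowed i.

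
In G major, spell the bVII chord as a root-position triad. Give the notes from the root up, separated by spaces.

Scale degree 7 in G major is F#. bVII uses the lowered form, F, taken from G minor. In G minor the chord on F is F–A–C.

F A C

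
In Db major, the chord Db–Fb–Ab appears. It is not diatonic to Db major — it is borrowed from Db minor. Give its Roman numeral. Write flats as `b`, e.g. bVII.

i

The root Db is the diatonic 1st degree of Db major; the borrowing shows in the chord quality. Diatonically Db major has Db (I) on that degree; Db–Fb–Ab is instead the minor chord native to Db minor, so it takes the label i.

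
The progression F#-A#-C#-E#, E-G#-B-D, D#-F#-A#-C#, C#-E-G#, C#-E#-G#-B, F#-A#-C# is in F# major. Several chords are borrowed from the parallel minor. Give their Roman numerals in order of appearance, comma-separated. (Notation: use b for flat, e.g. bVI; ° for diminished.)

bVII7, v

In F# major the diatonic chords are F#, G#m, A#m, B, C#, D#m, E#dim. F#–A#–C#–E# = F#maj7, D#–F#–A#–C# = D#m7, C#–E#–G#–B = C#7 and F#–A#–C# = F# are all diatonic. But E–G#–B–D is foreign: the diatonic vii° on degree 7 is E#dim, whereas E7 comes from F# minor. It is labeled bVII7. But C#–E–G# is foreign: the diatonic V on degree 5 is C#, whereas C#m comes from F# minor. It is labeled v.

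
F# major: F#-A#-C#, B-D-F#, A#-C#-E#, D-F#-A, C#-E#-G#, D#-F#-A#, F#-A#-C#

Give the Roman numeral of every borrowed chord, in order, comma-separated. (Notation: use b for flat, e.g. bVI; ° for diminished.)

iv, bVI

In F# major the diatonic chords are F#, G#m, A#m, B, C#, D#m, E#dim. F#–A#–C# = F#, A#–C#–E# = A#m, C#–E#–G# = C# and D#–F#–A# = D#m all belong to that set. B–D–F# doesn't fit — on degree 4 F# major would have B (IV). Bm is the degree-4 chord of F# minor, so it is the borrowed iv. D–F#–A doesn't fit — on degree 6 F# major would have D#m (vi). D is the degree-6 chord of F# minor, so it is the borrowed bVI.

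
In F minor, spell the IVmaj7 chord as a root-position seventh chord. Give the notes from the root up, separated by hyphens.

Bb-D-F-A

IVmaj7 is built on scale degree 4, which is Bb in both F minor and its parallel. Stacking thirds in F major on Bb gives Bb–D–F–A.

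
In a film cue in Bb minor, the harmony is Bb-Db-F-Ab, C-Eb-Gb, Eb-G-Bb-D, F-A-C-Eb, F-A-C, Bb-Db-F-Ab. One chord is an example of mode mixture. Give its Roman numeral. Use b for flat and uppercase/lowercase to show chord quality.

IVmaj7

The diatonic triads in Bb minor (with V from harmonic minor) are Bbm, Cdim, Db, Ebm, F, Gb, Ab. Bb–Db–F–Ab = Bbm7, C–Eb–Gb = Cdim, F–A–C–Eb = F7 and F–A–C = F all belong to that set. Eb–G–Bb–D is not: scale degree 4 in Bb minor carries Ebm (iv). In Bb major the chord on that degree is Ebmaj7, so here it functions as IVmaj7, borrowed from the parallel major.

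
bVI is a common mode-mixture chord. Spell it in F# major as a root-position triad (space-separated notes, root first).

D F# A

Scale degree 6 in F# major is D#. bVI uses the lowered form, D, taken from F# minor. Stacking thirds in F# minor on D gives D–F#–A.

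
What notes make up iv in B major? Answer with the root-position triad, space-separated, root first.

E G B

iv is built on scale degree 4, which is E in both B major and its parallel. Building the minor chord from the parallel minor on E: E–G–B.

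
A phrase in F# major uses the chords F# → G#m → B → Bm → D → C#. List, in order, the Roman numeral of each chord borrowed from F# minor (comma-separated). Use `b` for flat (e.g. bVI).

In F# major the diatonic chords are F#, G#m, A#m, B, C#, D#m, E#dim. F#, G#m, B and C# are all diatonic. Bm (B–D–F#) doesn't fit — on degree 4 F# major would have B (IV). Bm is the degree-4 chord of F# minor, so it is the borrowed iv. D (D–F#–A) is not: scale degree 6 in F# major carries D#m (vi). In F# minor the chord on that degree is D, so here it functions as bVI, borrowed from the parallel minor.

iv, bVI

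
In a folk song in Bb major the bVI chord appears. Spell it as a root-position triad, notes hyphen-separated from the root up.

Scale degree 6 in Bb major is G. bVI uses the lowered form, Gb, taken from Bb minor. Stacking thirds in Bb minor on Gb gives Gb–Bb–Db.

Gb-Bb-Db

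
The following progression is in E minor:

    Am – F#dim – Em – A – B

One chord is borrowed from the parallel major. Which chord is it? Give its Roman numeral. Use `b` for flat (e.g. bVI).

The diatonic triads in E minor (with V from harmonic minor) are Em, F#dim, G, Am, B, C, D. Am, F#dim, Em and B are all diatonic. But A (A–C#–E) is foreign: the diatonic iv on degree 4 is Am, whereas A comes from E major. It is labeled IV.

IV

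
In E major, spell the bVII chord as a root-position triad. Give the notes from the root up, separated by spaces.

D F# A

The root of bVII is the lowered 7th degree: D# becomes D. In E minor the chord on D is D–F#–A.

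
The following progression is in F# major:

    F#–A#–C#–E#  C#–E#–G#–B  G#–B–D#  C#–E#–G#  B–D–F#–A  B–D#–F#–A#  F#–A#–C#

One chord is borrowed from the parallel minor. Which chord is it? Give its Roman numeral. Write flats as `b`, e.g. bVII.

The diatonic triads in F# major are F#, G#m, A#m, B, C#, D#m, E#dim. F#–A#–C#–E# = F#maj7, C#–E#–G#–B = C#7, G#–B–D# = G#m, C#–E#–G# = C#, B–D#–F#–A# = Bmaj7 and F#–A#–C# = F# are all diatonic. B–D–F#–A is not: scale degree 4 in F# major carries B (IV). In F# minor the chord on that degree is Bm7, so here it functions as iv7, borrowed from the parallel minor.

iv7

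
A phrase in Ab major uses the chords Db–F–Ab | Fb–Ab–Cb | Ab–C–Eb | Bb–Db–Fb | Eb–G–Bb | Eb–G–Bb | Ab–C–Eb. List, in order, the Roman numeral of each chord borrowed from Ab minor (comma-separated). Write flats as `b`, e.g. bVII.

bVI, ii°

In Ab major the diatonic chords are Ab, Bbm, Cm, Db, Eb, Fm, Gdim. Db–F–Ab = Db, Ab–C–Eb = Ab and Eb–G–Bb = Eb are all diatonic. Fb–Ab–Cb doesn't fit — on degree 6 Ab major would have Fm (vi). Fb is the degree-6 chord of Ab minor, so it is the borrowed bVI. But Bb–Db–Fb is foreign: the diatonic ii on degree 2 is Bbm, whereas Bbdim comes from Ab minor. It is labeled ii°.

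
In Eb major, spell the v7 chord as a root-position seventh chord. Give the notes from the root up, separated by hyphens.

Bb-Db-F-Ab

The root, Bb, is scale degree 5 — the same note in Eb major and Eb minor; only the chord quality changes. Stacking thirds in Eb minor on Bb gives Bb–Db–F–Ab.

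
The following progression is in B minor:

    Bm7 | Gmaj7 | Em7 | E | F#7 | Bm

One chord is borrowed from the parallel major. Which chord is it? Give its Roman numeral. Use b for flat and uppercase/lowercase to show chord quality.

IV

The diatonic triads in B minor (with V from harmonic minor) are Bm, C#dim, D, Em, F#, G, A. Bm7, Gmaj7, Em7, F#7 and Bm all belong to that set. E (E–G#–B) is not: scale degree 4 in B minor carries Em (iv). In B major the chord on that degree is E, so here it functions as IV, borrowed from the parallel major.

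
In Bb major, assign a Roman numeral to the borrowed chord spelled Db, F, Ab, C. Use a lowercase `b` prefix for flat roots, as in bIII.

bIIImaj7

Db is the lowered form of scale degree 3 in Bb major (the diatonic degree 3 is D). The diatonic chord on degree 3 would be Dm (iii), but Db–F–Ab–C is the major-seventh chord from Bb minor. As a borrowed chord it is labeled bIIImaj7.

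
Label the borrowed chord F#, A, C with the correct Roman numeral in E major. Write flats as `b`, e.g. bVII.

ii°

F# is scale degree 2 in E major. The diatonic chord on degree 2 would be F#m (ii), but F#–A–C is the diminished chord from E minor. As a borrowed chord it is labeled ii°.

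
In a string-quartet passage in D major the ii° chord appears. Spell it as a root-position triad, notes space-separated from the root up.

ii° is built on scale degree 2, which is E in both D major and its parallel. Stacking thirds in D minor on E gives E–G–Bb.

E G Bb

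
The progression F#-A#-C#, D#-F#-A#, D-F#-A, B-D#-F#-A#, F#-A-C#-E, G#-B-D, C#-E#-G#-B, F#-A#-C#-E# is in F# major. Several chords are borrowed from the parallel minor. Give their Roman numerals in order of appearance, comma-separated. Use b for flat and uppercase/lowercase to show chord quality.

bVI, i7, ii°

F# major has the diatonic set F#, G#m, A#m, B, C#, D#m, E#dim. F#–A#–C# = F#, D#–F#–A# = D#m, B–D#–F#–A# = Bmaj7, C#–E#–G#–B = C#7 and F#–A#–C#–E# = F#maj7 are all diatonic. But D–F#–A is foreign: the diatonic vi on degree 6 is D#m, whereas D comes from F# minor. It is labeled bVI. F#–A–C#–E doesn't fit — on degree 1 F# major would have F# (I). F#m7 is the degree-1 chord of F# minor, so it is the borrowed i7. But G#–B–D is foreign: the diatonic ii on degree 2 is G#m, whereas G#dim comes from F# minor. It is labeled ii°.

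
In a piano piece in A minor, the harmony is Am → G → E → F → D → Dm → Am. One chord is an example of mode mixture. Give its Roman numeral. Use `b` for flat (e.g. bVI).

In A minor (with V from harmonic minor) the diatonic chords are Am, Bdim, C, Dm, E, F, G. Am, G, E, F and Dm are all diatonic. But D (D–F#–A) is foreign: the diatonic iv on degree 4 is Dm, whereas D comes from A major. It is labeled IV.

IV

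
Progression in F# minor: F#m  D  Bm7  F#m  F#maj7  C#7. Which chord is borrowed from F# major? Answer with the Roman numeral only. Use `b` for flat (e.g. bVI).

F# minor has the diatonic set F#m, G#dim, A, Bm, C#, D, E (with V from harmonic minor). Of the given chords, F#m, D, Bm7 and C#7 are diatonic. F#maj7 (F#–A#–C#–E#) is not: scale degree 1 in F# minor carries F#m (i). In F# major the chord on that degree is F#maj7, so here it functions as Imaj7, borrowed from the parallel major.

Imaj7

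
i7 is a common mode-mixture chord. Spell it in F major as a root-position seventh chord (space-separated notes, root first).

F Ab C Eb

i7 is built on scale degree 1, which is F in both F major and its parallel. Building the minor-seventh chord from the parallel minor on F: F–Ab–C–Eb.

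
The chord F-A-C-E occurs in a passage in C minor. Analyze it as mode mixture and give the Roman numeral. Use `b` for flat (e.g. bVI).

The root F is the diatonic 4th degree of C minor; the borrowing shows in the chord quality. Diatonically C minor has Fm (iv) on that degree; F–A–C–E is instead the major-seventh chord native to C major, so it takes the label IVmaj7.

IVmaj7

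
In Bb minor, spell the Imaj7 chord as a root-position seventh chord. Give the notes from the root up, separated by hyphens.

The root, Bb, is scale degree 1 — the same note in Bb minor and Bb major; only the chord quality changes. In Bb major the chord on Bb is Bb–D–F–A.

Bb-D-F-A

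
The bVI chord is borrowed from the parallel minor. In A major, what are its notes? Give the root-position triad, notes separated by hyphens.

F-A-C

The root of bVI is the lowered 6th degree: F# becomes F. Building the major chord from the parallel minor on F: F–A–C.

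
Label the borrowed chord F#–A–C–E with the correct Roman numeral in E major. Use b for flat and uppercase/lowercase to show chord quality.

The root F# is the diatonic 2nd degree of E major; the borrowing shows in the chord quality. The diatonic chord on degree 2 would be F#m (ii), but F#–A–C–E is the half-diminished-seventh chord from E minor. As a borrowed chord it is labeled iiø7.

iiø7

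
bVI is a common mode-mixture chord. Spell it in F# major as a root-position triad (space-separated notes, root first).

D F# A

Scale degree 6 in F# major is D#. bVI uses the lowered form, D, taken from F# minor. Building the major chord from the parallel minor on D: D–F#–A.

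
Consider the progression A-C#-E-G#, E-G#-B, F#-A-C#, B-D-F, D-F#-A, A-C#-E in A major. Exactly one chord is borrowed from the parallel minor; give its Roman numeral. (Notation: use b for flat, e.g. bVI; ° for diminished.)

ii°

In A major the diatonic chords are A, Bm, C#m, D, E, F#m, G#dim. A–C#–E–G# = Amaj7, E–G#–B = E, F#–A–C# = F#m, D–F#–A = D and A–C#–E = A are all diatonic. B–D–F doesn't fit — on degree 2 A major would have Bm (ii). Bdim is the degree-2 chord of A minor, so it is the borrowed ii°.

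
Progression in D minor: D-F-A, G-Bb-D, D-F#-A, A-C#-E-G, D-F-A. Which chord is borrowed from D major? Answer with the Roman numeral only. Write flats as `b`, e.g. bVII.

D minor has the diatonic set Dm, Edim, F, Gm, A, Bb, C (with V from harmonic minor). D–F–A = Dm, G–Bb–D = Gm and A–C#–E–G = A7 are all diatonic. D–F#–A doesn't fit — on degree 1 D minor would have Dm (i). D is the degree-1 chord of D major, so it is the borrowed I.

I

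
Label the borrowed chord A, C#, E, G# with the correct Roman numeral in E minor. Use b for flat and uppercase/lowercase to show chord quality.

The root A is the diatonic 4th degree of E minor; the borrowing shows in the chord quality. Diatonically E minor has Am (iv) on that degree; A–C#–E–G# is instead the major-seventh chord native to E major, so it takes the label IVmaj7.

IVmaj7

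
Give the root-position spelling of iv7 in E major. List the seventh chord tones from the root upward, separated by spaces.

A C E G

The root, A, is scale degree 4 — the same note in E major and E minor; only the chord quality changes. Building the minor-seventh chord from the parallel minor on A: A–C–E–G.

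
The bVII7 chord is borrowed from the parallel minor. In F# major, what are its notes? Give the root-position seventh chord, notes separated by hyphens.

E-G#-B-D

Scale degree 7 in F# major is E#. bVII7 uses the lowered form, E, taken from F# minor. Building the dominant-seventh chord from the parallel minor on E: E–G#–B–D.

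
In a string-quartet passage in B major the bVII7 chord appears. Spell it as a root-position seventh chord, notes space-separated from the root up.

Scale degree 7 in B major is A#. bVII7 uses the lowered form, A, taken from B minor. Stacking thirds in B minor on A gives A–C#–E–G.

A C# E G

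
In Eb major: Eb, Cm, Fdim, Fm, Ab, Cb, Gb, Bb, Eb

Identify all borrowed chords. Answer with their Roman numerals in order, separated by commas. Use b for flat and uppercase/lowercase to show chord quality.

ii°, bVI, bIII

The diatonic triads in Eb major are Eb, Fm, Gm, Ab, Bb, Cm, Ddim. Eb, Cm, Fm, Ab and Bb are all diatonic. Fdim (F–Ab–Cb) doesn't fit — on degree 2 Eb major would have Fm (ii). Fdim is the degree-2 chord of Eb minor, so it is the borrowed ii°. But Cb (Cb–Eb–Gb) is foreign: the diatonic vi on degree 6 is Cm, whereas Cb comes from Eb minor. It is labeled bVI. Gb (Gb–Bb–Db) doesn't fit — on degree 3 Eb major would have Gm (iii). Gb is the degree-3 chord of Eb minor, so it is the borrowed bIII.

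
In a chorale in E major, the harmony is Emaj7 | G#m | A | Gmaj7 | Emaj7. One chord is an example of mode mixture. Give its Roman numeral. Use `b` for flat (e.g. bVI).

bIIImaj7

The diatonic triads in E major are E, F#m, G#m, A, B, C#m, D#dim. Emaj7, G#m and A all belong to that set. Gmaj7 (G–B–D–F#) is not: scale degree 3 in E major carries G#m (iii). In E minor the chord on that degree is Gmaj7, so here it functions as bIIImaj7, borrowed from the parallel minor.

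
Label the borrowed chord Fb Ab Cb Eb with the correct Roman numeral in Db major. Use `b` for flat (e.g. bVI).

In Db major scale degree 3 is F; Fb is its lowered form, from Db minor. The diatonic chord on degree 3 would be Fm (iii), but Fb–Ab–Cb–Eb is the major-seventh chord from Db minor. As a borrowed chord it is labeled bIIImaj7.

bIIImaj7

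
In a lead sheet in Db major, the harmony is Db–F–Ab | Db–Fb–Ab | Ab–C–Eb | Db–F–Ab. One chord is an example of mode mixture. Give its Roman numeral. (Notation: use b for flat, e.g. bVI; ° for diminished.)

Db major has the diatonic set Db, Ebm, Fm, Gb, Ab, Bbm, Cdim. Db–F–Ab = Db and Ab–C–Eb = Ab are both diatonic. Db–Fb–Ab doesn't fit — on degree 1 Db major would have Db (I). Dbm is the degree-1 chord of Db minor, so it is the borrowed i.

i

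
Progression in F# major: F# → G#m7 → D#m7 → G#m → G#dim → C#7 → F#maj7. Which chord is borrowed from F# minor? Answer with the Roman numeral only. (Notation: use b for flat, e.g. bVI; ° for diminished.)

ii°

F# major has the diatonic set F#, G#m, A#m, B, C#, D#m, E#dim. Of the given chords, F#, G#m7, D#m7, G#m, C#7 and F#maj7 are diatonic. G#dim (G#–B–D) is not: scale degree 2 in F# major carries G#m (ii). In F# minor the chord on that degree is G#dim, so here it functions as ii°, borrowed from the parallel minor.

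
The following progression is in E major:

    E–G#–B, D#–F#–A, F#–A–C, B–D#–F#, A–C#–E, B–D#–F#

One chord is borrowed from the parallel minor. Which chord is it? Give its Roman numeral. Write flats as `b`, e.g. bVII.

ii°

E major has the diatonic set E, F#m, G#m, A, B, C#m, D#dim. E–G#–B = E, D#–F#–A = D#dim, B–D#–F# = B and A–C#–E = A are all diatonic. F#–A–C is not: scale degree 2 in E major carries F#m (ii). In E minor the chord on that degree is F#dim, so here it functions as ii°, borrowed from the parallel minor.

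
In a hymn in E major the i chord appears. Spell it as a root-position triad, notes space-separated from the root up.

E G B

The root, E, is scale degree 1 — the same note in E major and E minor; only the chord quality changes. In E minor the chord on E is E–G–B.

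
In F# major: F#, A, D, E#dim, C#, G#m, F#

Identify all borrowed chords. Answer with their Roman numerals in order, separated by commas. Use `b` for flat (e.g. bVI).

bIII, bVI

The diatonic triads in F# major are F#, G#m, A#m, B, C#, D#m, E#dim. Of the given chords, F#, E#dim, C# and G#m are diatonic. A (A–C#–E) doesn't fit — on degree 3 F# major would have A#m (iii). A is the degree-3 chord of F# minor, so it is the borrowed bIII. D (D–F#–A) is not: scale degree 6 in F# major carries D#m (vi). In F# minor the chord on that degree is D, so here it functions as bVI, borrowed from the parallel minor.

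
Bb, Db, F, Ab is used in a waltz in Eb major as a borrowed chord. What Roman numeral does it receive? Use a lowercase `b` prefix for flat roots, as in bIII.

The root Bb is the diatonic 5th degree of Eb major; the borrowing shows in the chord quality. The diatonic chord on degree 5 would be Bb (V), but Bb–Db–F–Ab is the minor-seventh chord from Eb minor. As a borrowed chord it is labeled v7.

v7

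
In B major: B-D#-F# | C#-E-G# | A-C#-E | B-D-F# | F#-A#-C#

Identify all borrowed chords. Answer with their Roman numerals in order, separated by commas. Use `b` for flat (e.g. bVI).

bVII, i

The diatonic triads in B major are B, C#m, D#m, E, F#, G#m, A#dim. B–D#–F# = B, C#–E–G# = C#m and F#–A#–C# = F# all belong to that set. A–C#–E is not: scale degree 7 in B major carries A#dim (vii°). In B minor the chord on that degree is A, so here it functions as bVII, borrowed from the parallel minor. B–D–F# is not: scale degree 1 in B major carries B (I). In B minor the chord on that degree is Bm, so here it functions as i, borrowed from the parallel minor.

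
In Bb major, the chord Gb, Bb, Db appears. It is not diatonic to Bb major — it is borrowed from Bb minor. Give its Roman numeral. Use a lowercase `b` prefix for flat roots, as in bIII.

bVI

The root Gb is the lowered 6th scale degree — diatonically Bb major has G there. The diatonic chord on degree 6 would be Gm (vi), but Gb–Bb–Db is the major chord from Bb minor. As a borrowed chord it is labeled bVI.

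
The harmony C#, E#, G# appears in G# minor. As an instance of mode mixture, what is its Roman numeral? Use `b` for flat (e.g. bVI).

IV

The root C# is the diatonic 4th degree of G# minor; the borrowing shows in the chord quality. C#–E#–G# is a major chord — the form found in G# major, not the diatonic iv (C#m). Borrowed into G# minor it is written IV.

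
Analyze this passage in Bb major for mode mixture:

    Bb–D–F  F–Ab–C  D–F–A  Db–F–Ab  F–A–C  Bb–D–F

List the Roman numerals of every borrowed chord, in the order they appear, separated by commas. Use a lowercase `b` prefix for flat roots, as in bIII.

v, bIII

The diatonic triads in Bb major are Bb, Cm, Dm, Eb, F, Gm, Adim. Bb–D–F = Bb, D–F–A = Dm and F–A–C = F all belong to that set. But F–Ab–C is foreign: the diatonic V on degree 5 is F, whereas Fm comes from Bb minor. It is labeled v. Db–F–Ab doesn't fit — on degree 3 Bb major would have Dm (iii). Db is the degree-3 chord of Bb minor, so it is the borrowed bIII.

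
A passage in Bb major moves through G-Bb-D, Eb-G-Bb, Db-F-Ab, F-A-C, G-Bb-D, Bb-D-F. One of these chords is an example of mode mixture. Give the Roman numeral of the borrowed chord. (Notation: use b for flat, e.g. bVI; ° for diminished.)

bIII

Bb major has the diatonic set Bb, Cm, Dm, Eb, F, Gm, Adim. G–Bb–D = Gm, Eb–G–Bb = Eb, F–A–C = F and Bb–D–F = Bb are all diatonic. Db–F–Ab doesn't fit — on degree 3 Bb major would have Dm (iii). Db is the degree-3 chord of Bb minor, so it is the borrowed bIII.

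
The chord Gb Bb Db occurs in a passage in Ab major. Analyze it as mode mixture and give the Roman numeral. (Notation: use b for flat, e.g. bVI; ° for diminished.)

bVII

The root Gb is the lowered 7th scale degree — diatonically Ab major has G there. Gb–Bb–Db is a major chord — the form found in Ab minor, not the diatonic vii° (Gdim). Borrowed into Ab major it is written bVII.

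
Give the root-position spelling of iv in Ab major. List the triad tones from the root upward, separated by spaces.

iv is built on scale degree 4, which is Db in both Ab major and its parallel. In Ab minor the chord on Db is Db–Fb–Ab.

Db Fb Ab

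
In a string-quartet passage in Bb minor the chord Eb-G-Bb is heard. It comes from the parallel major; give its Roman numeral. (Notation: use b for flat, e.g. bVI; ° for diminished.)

IV

The root Eb is the diatonic 4th degree of Bb minor; the borrowing shows in the chord quality. Diatonically Bb minor has Ebm (iv) on that degree; Eb–G–Bb is instead the major chord native to Bb major, so it takes the label IV.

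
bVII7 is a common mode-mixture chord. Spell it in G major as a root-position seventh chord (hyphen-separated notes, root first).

F-A-C-Eb

Scale degree 7 in G major is F#. bVII7 uses the lowered form, F, taken from G minor. In G minor the chord on F is F–A–C–Eb.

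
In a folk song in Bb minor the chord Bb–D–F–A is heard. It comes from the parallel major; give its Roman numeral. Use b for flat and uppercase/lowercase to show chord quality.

The root Bb is the diatonic 1st degree of Bb minor; the borrowing shows in the chord quality. The diatonic chord on degree 1 would be Bbm (i), but Bb–D–F–A is the major-seventh chord from Bb major. As a borrowed chord it is labeled Imaj7.

Imaj7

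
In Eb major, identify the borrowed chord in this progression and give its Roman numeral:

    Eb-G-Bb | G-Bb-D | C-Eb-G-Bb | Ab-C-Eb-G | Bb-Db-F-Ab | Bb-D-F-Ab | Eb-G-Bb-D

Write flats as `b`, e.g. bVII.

In Eb major the diatonic chords are Eb, Fm, Gm, Ab, Bb, Cm, Ddim. Eb–G–Bb = Eb, G–Bb–D = Gm, C–Eb–G–Bb = Cm7, Ab–C–Eb–G = Abmaj7, Bb–D–F–Ab = Bb7 and Eb–G–Bb–D = Ebmaj7 all belong to that set. Bb–Db–F–Ab doesn't fit — on degree 5 Eb major would have Bb (V). Bbm7 is the degree-5 chord of Eb minor, so it is the borrowed v7.

v7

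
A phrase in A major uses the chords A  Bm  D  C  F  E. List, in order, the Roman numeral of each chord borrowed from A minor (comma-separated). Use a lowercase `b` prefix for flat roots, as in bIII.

bIII, bVI

The diatonic triads in A major are A, Bm, C#m, D, E, F#m, G#dim. Of the given chords, A, Bm, D and E are diatonic. C (C–E–G) doesn't fit — on degree 3 A major would have C#m (iii). C is the degree-3 chord of A minor, so it is the borrowed bIII. But F (F–A–C) is foreign: the diatonic vi on degree 6 is F#m, whereas F comes from A minor. It is labeled bVI.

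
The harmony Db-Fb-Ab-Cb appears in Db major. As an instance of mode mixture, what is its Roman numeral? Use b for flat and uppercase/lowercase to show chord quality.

The root Db is the diatonic 1st degree of Db major; the borrowing shows in the chord quality. Db–Fb–Ab–Cb is a minor-seventh chord — the form found in Db minor, not the diatonic I (Db). Borrowed into Db major it is written i7.

i7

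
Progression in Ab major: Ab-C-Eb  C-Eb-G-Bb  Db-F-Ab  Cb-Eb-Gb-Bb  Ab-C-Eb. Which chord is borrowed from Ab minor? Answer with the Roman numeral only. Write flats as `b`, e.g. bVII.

Ab major has the diatonic set Ab, Bbm, Cm, Db, Eb, Fm, Gdim. Of the given chords, Ab–C–Eb = Ab, C–Eb–G–Bb = Cm7 and Db–F–Ab = Db are diatonic. But Cb–Eb–Gb–Bb is foreign: the diatonic iii on degree 3 is Cm, whereas Cbmaj7 comes from Ab minor. It is labeled bIIImaj7.

bIIImaj7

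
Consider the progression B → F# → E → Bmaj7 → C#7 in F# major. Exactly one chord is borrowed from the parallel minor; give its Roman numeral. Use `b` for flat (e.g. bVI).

bVII

In F# major the diatonic chords are F#, G#m, A#m, B, C#, D#m, E#dim. Of the given chords, B, F#, Bmaj7 and C#7 are diatonic. E (E–G#–B) doesn't fit — on degree 7 F# major would have E#dim (vii°). E is the degree-7 chord of F# minor, so it is the borrowed bVII.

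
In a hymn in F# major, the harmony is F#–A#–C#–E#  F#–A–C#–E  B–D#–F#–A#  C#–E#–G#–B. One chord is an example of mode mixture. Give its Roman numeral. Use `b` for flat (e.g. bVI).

i7

In F# major the diatonic chords are F#, G#m, A#m, B, C#, D#m, E#dim. F#–A#–C#–E# = F#maj7, B–D#–F#–A# = Bmaj7 and C#–E#–G#–B = C#7 all belong to that set. F#–A–C#–E doesn't fit — on degree 1 F# major would have F# (I). F#m7 is the degree-1 chord of F# minor, so it is the borrowed i7.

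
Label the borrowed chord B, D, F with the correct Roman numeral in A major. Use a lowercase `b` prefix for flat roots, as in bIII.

B is scale degree 2 in A major. The diatonic chord on degree 2 would be Bm (ii), but B–D–F is the diminished chord from A minor. As a borrowed chord it is labeled ii°.

ii°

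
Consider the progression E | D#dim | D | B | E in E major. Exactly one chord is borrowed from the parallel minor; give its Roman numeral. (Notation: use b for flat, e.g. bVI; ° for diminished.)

bVII

The diatonic triads in E major are E, F#m, G#m, A, B, C#m, D#dim. E, D#dim and B are all diatonic. D (D–F#–A) doesn't fit — on degree 7 E major would have D#dim (vii°). D is the degree-7 chord of E minor, so it is the borrowed bVII.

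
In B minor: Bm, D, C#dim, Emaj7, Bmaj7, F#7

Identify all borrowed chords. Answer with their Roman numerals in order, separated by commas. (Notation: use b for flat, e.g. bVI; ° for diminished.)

IVmaj7, Imaj7

The diatonic triads in B minor (with V from harmonic minor) are Bm, C#dim, D, Em, F#, G, A. Bm, D, C#dim and F#7 are all diatonic. But Emaj7 (E–G#–B–D#) is foreign: the diatonic iv on degree 4 is Em, whereas Emaj7 comes from B major. It is labeled IVmaj7. But Bmaj7 (B–D#–F#–A#) is foreign: the diatonic i on degree 1 is Bm, whereas Bmaj7 comes from B major. It is labeled Imaj7.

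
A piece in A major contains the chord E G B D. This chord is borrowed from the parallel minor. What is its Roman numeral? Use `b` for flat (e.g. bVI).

The root E is the diatonic 5th degree of A major; the borrowing shows in the chord quality. The diatonic chord on degree 5 would be E (V), but E–G–B–D is the minor-seventh chord from A minor. As a borrowed chord it is labeled v7.

v7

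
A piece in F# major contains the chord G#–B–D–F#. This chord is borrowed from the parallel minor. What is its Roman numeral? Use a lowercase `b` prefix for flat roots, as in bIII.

The root G# is the diatonic 2nd degree of F# major; the borrowing shows in the chord quality. Diatonically F# major has G#m (ii) on that degree; G#–B–D–F# is instead the half-diminished-seventh chord native to F# minor, so it takes the label iiø7.

iiø7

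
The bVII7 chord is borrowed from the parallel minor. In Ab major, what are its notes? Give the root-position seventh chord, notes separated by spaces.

Gb Bb Db Fb

bVII7 is built on the lowered scale degree 7. In Ab major degree 7 is G; lowered it becomes Gb. Stacking thirds in Ab minor on Gb gives Gb–Bb–Db–Fb.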